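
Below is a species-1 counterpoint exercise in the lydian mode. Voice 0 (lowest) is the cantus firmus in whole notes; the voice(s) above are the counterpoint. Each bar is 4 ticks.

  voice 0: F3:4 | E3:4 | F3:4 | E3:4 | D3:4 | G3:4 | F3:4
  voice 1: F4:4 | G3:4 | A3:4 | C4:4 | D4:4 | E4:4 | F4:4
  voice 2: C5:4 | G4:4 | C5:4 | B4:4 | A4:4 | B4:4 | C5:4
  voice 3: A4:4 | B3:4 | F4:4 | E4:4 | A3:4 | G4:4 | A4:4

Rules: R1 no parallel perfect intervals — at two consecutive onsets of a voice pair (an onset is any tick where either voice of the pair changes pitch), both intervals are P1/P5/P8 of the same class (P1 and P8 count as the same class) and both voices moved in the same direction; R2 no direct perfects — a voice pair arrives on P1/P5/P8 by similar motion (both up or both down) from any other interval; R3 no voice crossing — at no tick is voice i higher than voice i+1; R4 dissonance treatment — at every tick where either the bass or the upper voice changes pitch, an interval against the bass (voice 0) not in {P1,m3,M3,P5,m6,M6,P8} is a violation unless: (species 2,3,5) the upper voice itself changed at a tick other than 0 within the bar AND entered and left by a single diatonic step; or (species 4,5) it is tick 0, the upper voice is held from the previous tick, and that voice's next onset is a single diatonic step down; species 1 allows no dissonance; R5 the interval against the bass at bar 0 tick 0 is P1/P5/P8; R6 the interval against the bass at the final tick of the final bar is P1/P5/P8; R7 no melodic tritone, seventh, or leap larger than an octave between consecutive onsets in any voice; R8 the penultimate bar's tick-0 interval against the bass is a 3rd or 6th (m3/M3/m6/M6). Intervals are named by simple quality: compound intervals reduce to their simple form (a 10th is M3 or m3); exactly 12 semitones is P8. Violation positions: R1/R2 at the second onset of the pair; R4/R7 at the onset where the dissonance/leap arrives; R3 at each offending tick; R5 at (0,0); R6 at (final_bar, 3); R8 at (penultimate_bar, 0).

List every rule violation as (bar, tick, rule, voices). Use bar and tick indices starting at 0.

bar 0: v0=F3 v1=F4 v2=C5 v3=A4 downbeat M3
bar 1: v0=E3 v1=G3 v2=G4 v3=B3 downbeat P5
bar 2: v0=F3 v1=A3 v2=C5 v3=F4 downbeat P8
bar 3: v0=E3 v1=C4 v2=B4 v3=E4 downbeat P8
bar 4: v0=D3 v1=D4 v2=A4 v3=A3 downbeat P5
bar 5: v0=G3 v1=E4 v2=B4 v3=G4 downbeat P8
bar 6: v0=F3 v1=F4 v2=C5 v3=A4 downbeat M3
  -> R3 @ bar 0 tick 0 v(2, 3): C5 above A4
  -> R5 @ bar 0 tick 0 v(0, 3): opens on M3
  -> R3 @ bar 0 tick 1 v(2, 3): C5 above A4
  -> R3 @ bar 0 tick 2 v(2, 3): C5 above A4
  -> R3 @ bar 0 tick 3 v(2, 3): C5 above A4
  -> R2 @ bar 1 tick 0 v(0, 3): F3/A4 M3 -> E3/B3 P5 similar
  -> R2 @ bar 1 tick 0 v(1, 2): F4/C5 P5 -> G3/G4 P8 similar
  -> R3 @ bar 1 tick 0 v(2, 3): G4 above B3
  -> R7 @ bar 1 tick 0 v(1,): F4->G3 leap 10st
  -> R7 @ bar 1 tick 0 v(3,): A4->B3 leap 10st
  -> R3 @ bar 1 tick 1 v(2, 3): G4 above B3
  -> R3 @ bar 1 tick 2 v(2, 3): G4 above B3
  -> R3 @ bar 1 tick 3 v(2, 3): G4 above B3
  -> R2 @ bar 2 tick 0 v(0, 2): E3/G4 m3 -> F3/C5 P5 similar
  -> R2 @ bar 2 tick 0 v(0, 3): E3/B3 P5 -> F3/F4 P8 similar
  -> R2 @ bar 2 tick 0 v(2, 3): G4/B3 m6 -> C5/F4 P5 similar
  -> R3 @ bar 2 tick 0 v(2, 3): C5 above F4
  -> R7 @ bar 2 tick 0 v(3,): B3->F4 leap 6st
  -> R3 @ bar 2 tick 1 v(2, 3): C5 above F4
  -> R3 @ bar 2 tick 2 v(2, 3): C5 above F4
  -> R3 @ bar 2 tick 3 v(2, 3): C5 above F4
  -> R1 @ bar 3 tick 0 v(0, 2): F3/C5 P5 -> E3/B4 P5 similar
  -> R1 @ bar 3 tick 0 v(0, 3): F3/F4 P8 -> E3/E4 P8 similar
  -> R1 @ bar 3 tick 0 v(2, 3): C5/F4 P5 -> B4/E4 P5 similar
  -> R3 @ bar 3 tick 0 v(2, 3): B4 above E4
  -> R3 @ bar 3 tick 1 v(2, 3): B4 above E4
  -> R3 @ bar 3 tick 2 v(2, 3): B4 above E4
  -> R3 @ bar 3 tick 3 v(2, 3): B4 above E4
  -> R1 @ bar 4 tick 0 v(0, 2): E3/B4 P5 -> D3/A4 P5 similar
  -> R2 @ bar 4 tick 0 v(0, 3): E3/E4 P8 -> D3/A3 P5 similar
  -> R2 @ bar 4 tick 0 v(2, 3): B4/E4 P5 -> A4/A3 P8 similar
  -> R3 @ bar 4 tick 0 v(2, 3): A4 above A3
  -> R3 @ bar 4 tick 1 v(2, 3): A4 above A3
  -> R3 @ bar 4 tick 2 v(2, 3): A4 above A3
  -> R3 @ bar 4 tick 3 v(2, 3): A4 above A3
  -> R1 @ bar 5 tick 0 v(1, 2): D4/A4 P5 -> E4/B4 P5 similar
  -> R2 @ bar 5 tick 0 v(0, 3): D3/A3 P5 -> G3/G4 P8 similar
  -> R3 @ bar 5 tick 0 v(2, 3): B4 above G4
  -> R7 @ bar 5 tick 0 v(3,): A3->G4 leap 10st
  -> R8 @ bar 5 tick 0 v(0, 3): penult P8 not 3rd/6th
  -> R3 @ bar 5 tick 1 v(2, 3): B4 above G4
  -> R3 @ bar 5 tick 2 v(2, 3): B4 above G4
  -> R3 @ bar 5 tick 3 v(2, 3): B4 above G4
  -> R1 @ bar 6 tick 0 v(1, 2): E4/B4 P5 -> F4/C5 P5 similar
  -> R3 @ bar 6 tick 0 v(2, 3): C5 above A4
  -> R3 @ bar 6 tick 1 v(2, 3): C5 above A4
  -> R3 @ bar 6 tick 2 v(2, 3): C5 above A4
  -> R3 @ bar 6 tick 3 v(2, 3): C5 above A4
  -> R6 @ bar 6 tick 3 v(0, 3): closes on M3

(0, 0, R3, (2, 3))
(0, 0, R5, (0, 3))
(0, 1, R3, (2, 3))
(0, 2, R3, (2, 3))
(0, 3, R3, (2, 3))
(1, 0, R2, (0, 3))
(1, 0, R2, (1, 2))
(1, 0, R3, (2, 3))
(1, 0, R7, (1,))
(1, 0, R7, (3,))
(1, 1, R3, (2, 3))
(1, 2, R3, (2, 3))
(1, 3, R3, (2, 3))
(2, 0, R2, (0, 2))
(2, 0, R2, (0, 3))
(2, 0, R2, (2, 3))
(2, 0, R3, (2, 3))
(2, 0, R7, (3,))
(2, 1, R3, (2, 3))
(2, 2, R3, (2, 3))
(2, 3, R3, (2, 3))
(3, 0, R1, (0, 2))
(3, 0, R1, (0, 3))
(3, 0, R1, (2, 3))
(3, 0, R3, (2, 3))
(3, 1, R3, (2, 3))
(3, 2, R3, (2, 3))
(3, 3, R3, (2, 3))
(4, 0, R1, (0, 2))
(4, 0, R2, (0, 3))
(4, 0, R2, (2, 3))
(4, 0, R3, (2, 3))
(4, 1, R3, (2, 3))
(4, 2, R3, (2, 3))
(4, 3, R3, (2, 3))
(5, 0, R1, (1, 2))
(5, 0, R2, (0, 3))
(5, 0, R3, (2, 3))
(5, 0, R7, (3,))
(5, 0, R8, (0, 3))
(5, 1, R3, (2, 3))
(5, 2, R3, (2, 3))
(5, 3, R3, (2, 3))
(6, 0, R1, (1, 2))
(6, 0, R3, (2, 3))
(6, 1, R3, (2, 3))
(6, 2, R3, (2, 3))
(6, 3, R3, (2, 3))
(6, 3, R6, (0, 3))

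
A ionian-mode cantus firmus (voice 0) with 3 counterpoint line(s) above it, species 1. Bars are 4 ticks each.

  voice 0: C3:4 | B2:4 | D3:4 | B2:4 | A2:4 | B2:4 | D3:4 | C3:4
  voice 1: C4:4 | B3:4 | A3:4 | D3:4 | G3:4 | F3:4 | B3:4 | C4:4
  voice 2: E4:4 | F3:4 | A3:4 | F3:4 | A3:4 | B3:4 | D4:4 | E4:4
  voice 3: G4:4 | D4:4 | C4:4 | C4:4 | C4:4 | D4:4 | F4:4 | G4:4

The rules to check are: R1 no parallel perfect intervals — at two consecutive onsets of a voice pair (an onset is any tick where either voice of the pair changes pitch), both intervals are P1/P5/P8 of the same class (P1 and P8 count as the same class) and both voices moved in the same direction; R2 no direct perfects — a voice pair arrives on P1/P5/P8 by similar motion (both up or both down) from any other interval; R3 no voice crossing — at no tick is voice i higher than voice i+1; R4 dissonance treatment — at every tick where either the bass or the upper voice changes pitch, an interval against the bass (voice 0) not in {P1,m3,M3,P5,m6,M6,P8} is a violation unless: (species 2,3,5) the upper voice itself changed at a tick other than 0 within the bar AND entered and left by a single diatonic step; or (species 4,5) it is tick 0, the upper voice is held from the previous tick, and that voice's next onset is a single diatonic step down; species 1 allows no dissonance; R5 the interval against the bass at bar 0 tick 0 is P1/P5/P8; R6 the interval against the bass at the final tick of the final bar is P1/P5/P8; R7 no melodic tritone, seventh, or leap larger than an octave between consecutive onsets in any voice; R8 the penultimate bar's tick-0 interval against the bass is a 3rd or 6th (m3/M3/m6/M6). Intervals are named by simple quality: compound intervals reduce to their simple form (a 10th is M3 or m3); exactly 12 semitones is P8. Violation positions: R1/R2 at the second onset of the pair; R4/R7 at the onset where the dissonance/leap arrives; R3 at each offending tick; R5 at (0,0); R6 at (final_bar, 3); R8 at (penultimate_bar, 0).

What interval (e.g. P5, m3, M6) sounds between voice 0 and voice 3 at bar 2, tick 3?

voice 0=D3 voice 3=C4 -> m7

m7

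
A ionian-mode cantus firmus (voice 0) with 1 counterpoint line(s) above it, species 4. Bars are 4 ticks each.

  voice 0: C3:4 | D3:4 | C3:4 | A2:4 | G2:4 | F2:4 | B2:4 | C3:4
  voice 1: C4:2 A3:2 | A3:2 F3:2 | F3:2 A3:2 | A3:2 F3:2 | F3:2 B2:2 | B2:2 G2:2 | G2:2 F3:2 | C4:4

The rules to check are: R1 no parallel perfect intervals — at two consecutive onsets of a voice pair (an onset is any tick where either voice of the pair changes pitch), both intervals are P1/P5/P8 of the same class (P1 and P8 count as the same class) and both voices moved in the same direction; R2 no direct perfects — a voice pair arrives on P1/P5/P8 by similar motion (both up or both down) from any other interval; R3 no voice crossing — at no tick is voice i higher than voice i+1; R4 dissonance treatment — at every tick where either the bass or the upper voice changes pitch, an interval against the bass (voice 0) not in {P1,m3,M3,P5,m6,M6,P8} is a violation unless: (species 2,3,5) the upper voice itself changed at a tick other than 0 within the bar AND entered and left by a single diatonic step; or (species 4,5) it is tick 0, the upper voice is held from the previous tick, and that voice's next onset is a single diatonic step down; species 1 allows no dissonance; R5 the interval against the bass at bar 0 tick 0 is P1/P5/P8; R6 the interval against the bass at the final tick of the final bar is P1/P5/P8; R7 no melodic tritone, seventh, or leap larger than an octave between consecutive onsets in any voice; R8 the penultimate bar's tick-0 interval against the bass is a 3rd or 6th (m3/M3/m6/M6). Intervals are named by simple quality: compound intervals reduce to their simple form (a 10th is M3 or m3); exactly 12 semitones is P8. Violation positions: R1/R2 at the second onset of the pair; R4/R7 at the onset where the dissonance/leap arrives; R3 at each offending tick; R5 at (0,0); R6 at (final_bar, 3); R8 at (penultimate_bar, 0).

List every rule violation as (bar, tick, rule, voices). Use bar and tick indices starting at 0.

bar 0: v0=C3 v1=C4 downbeat P8
bar 1: v0=D3 v1=A3 downbeat P5
bar 2: v0=C3 v1=F3 downbeat P4
bar 3: v0=A2 v1=A3 downbeat P8
bar 4: v0=G2 v1=F3 downbeat m7
bar 5: v0=F2 v1=B2 downbeat TT
bar 6: v0=B2 v1=G2 downbeat M3
bar 7: v0=C3 v1=C4 downbeat P8
  -> R4 @ bar 2 tick 0 v(0, 1): C3/F3 P4 untreated
  -> R4 @ bar 4 tick 0 v(0, 1): G2/F3 m7 untreated
  -> R7 @ bar 4 tick 2 v(1,): F3->B2 leap 6st
  -> R4 @ bar 5 tick 0 v(0, 1): F2/B2 TT untreated
  -> R4 @ bar 5 tick 2 v(0, 1): F2/G2 M2 untreated
  -> R3 @ bar 6 tick 0 v(0, 1): B2 above G2
  -> R7 @ bar 6 tick 0 v(0,): F2->B2 leap 6st
  -> R3 @ bar 6 tick 1 v(0, 1): B2 above G2
  -> R4 @ bar 6 tick 2 v(0, 1): B2/F3 TT untreated
  -> R7 @ bar 6 tick 2 v(1,): G2->F3 leap 10st
  -> R2 @ bar 7 tick 0 v(0, 1): B2/F3 TT -> C3/C4 P8 similar

(2, 0, R4, (0, 1))
(4, 0, R4, (0, 1))
(4, 2, R7, (1,))
(5, 0, R4, (0, 1))
(5, 2, R4, (0, 1))
(6, 0, R3, (0, 1))
(6, 0, R7, (0,))
(6, 1, R3, (0, 1))
(6, 2, R4, (0, 1))
(6, 2, R7, (1,))
(7, 0, R2, (0, 1))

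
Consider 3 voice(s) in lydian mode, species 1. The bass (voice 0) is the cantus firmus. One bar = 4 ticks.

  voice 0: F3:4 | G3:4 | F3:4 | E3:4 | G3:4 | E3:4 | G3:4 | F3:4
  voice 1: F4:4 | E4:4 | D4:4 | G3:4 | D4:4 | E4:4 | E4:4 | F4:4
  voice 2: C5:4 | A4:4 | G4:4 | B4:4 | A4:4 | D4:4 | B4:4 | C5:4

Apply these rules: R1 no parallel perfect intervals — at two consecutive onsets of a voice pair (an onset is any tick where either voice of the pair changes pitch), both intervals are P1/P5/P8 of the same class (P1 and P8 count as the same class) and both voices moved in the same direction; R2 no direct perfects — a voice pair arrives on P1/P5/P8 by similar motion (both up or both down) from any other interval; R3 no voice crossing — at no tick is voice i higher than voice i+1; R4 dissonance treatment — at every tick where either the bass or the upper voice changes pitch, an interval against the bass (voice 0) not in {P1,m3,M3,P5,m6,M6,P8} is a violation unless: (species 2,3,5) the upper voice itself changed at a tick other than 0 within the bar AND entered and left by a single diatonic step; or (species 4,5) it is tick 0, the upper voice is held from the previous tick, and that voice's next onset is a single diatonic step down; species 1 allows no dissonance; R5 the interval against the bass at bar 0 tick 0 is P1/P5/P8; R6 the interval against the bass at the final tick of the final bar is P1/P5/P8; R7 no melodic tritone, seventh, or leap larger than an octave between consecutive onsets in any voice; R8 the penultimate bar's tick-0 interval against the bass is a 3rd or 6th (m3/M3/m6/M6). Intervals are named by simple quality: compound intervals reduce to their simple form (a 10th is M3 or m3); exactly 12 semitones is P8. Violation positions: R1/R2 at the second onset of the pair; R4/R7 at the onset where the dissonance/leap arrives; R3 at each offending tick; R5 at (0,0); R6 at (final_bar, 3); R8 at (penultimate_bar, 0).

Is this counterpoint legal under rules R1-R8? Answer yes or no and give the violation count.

No (10 violations)

bar 0: v0=F3 v1=F4 v2=C5 (P5)
bar 1: v0=G3 v1=E4 v2=A4 (M2)
bar 2: v0=F3 v1=D4 v2=G4 (M2)
bar 3: v0=E3 v1=G3 v2=B4 (P5)
bar 4: v0=G3 v1=D4 v2=A4 (M2)
bar 5: v0=E3 v1=E4 v2=D4 (m7)
bar 6: v0=G3 v1=E4 v2=B4 (M3)
bar 7: v0=F3 v1=F4 v2=C5 (P5)
  R4 @ bar1.0: G3/A4 M2 untreated
  R4 @ bar2.0: F3/G4 M2 untreated
  R2 @ bar4.0: E3/G3 m3 -> G3/D4 P5 similar
  R4 @ bar4.0: G3/A4 M2 untreated
  R3 @ bar5.0: E4 above D4
  R4 @ bar5.0: E3/D4 m7 untreated
  R3 @ bar5.1: E4 above D4
  R3 @ bar5.2: E4 above D4
  R3 @ bar5.3: E4 above D4
  R1 @ bar7.0: E4/B4 P5 -> F4/C5 P5 similar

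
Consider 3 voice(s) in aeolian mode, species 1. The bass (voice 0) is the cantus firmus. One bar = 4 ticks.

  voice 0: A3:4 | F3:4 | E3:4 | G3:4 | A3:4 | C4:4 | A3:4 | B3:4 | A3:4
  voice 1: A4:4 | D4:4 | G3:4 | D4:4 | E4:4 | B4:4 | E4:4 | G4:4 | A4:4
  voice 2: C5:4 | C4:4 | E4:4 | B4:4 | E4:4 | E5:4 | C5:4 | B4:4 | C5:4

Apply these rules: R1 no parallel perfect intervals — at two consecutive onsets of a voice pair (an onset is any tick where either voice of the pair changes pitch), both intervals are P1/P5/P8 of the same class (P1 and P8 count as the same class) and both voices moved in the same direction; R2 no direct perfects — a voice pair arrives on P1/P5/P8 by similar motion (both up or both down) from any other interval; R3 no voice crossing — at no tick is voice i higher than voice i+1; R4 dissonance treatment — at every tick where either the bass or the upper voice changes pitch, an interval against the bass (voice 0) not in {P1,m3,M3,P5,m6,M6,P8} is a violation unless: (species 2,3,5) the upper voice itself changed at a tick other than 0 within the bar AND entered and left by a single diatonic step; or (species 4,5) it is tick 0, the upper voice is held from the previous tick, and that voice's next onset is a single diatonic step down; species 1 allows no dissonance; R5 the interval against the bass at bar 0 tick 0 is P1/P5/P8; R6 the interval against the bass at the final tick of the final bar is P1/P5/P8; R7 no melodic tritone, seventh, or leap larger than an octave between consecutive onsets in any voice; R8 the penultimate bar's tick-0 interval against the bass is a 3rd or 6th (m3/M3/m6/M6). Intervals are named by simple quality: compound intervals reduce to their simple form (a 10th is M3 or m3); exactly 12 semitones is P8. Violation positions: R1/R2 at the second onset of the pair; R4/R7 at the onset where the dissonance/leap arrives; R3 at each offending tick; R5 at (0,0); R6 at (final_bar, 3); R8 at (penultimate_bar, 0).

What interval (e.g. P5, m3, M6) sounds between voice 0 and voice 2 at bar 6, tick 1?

voice 0=A3 voice 2=C5 -> m3

m3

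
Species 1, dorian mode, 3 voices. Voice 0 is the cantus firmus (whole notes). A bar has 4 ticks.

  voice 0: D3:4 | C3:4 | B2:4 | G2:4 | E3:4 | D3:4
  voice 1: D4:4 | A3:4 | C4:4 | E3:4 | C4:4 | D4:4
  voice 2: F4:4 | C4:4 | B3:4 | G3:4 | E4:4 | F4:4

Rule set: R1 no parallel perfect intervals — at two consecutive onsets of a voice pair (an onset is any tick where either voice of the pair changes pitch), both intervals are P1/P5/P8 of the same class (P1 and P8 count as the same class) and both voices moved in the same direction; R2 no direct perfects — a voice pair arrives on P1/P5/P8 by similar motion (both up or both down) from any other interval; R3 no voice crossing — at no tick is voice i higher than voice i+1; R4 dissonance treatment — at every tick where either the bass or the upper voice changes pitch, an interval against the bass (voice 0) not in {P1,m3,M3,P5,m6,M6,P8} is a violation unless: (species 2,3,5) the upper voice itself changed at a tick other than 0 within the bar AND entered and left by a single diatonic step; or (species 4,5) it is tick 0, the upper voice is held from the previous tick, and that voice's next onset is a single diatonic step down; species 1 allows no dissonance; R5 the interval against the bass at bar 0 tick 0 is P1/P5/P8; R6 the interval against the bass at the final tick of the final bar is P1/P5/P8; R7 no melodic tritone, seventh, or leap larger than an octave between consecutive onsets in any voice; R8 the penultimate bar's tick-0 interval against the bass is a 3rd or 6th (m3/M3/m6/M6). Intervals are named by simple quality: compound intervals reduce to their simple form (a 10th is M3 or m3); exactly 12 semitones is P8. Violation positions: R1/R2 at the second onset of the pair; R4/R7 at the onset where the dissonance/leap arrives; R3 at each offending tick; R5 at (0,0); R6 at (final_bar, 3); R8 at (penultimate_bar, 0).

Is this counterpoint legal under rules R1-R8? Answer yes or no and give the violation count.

bar 0: v0=D3 v1=D4 v2=F4 (m3)
bar 1: v0=C3 v1=A3 v2=C4 (P8)
bar 2: v0=B2 v1=C4 v2=B3 (P8)
bar 3: v0=G2 v1=E3 v2=G3 (P8)
bar 4: v0=E3 v1=C4 v2=E4 (P8)
bar 5: v0=D3 v1=D4 v2=F4 (m3)
  R5 @ bar0.0: opens on m3
  R2 @ bar1.0: D3/F4 m3 -> C3/C4 P8 similar
  R1 @ bar2.0: C3/C4 P8 -> B2/B3 P8 similar
  R3 @ bar2.0: C4 above B3
  R4 @ bar2.0: B2/C4 m2 untreated
  R3 @ bar2.1: C4 above B3
  R3 @ bar2.2: C4 above B3
  R3 @ bar2.3: C4 above B3
  R1 @ bar3.0: B2/B3 P8 -> G2/G3 P8 similar
  R1 @ bar4.0: G2/G3 P8 -> E3/E4 P8 similar
  R8 @ bar4.0: penult P8 not 3rd/6th
  R6 @ bar5.3: closes on m3

No (12 violations)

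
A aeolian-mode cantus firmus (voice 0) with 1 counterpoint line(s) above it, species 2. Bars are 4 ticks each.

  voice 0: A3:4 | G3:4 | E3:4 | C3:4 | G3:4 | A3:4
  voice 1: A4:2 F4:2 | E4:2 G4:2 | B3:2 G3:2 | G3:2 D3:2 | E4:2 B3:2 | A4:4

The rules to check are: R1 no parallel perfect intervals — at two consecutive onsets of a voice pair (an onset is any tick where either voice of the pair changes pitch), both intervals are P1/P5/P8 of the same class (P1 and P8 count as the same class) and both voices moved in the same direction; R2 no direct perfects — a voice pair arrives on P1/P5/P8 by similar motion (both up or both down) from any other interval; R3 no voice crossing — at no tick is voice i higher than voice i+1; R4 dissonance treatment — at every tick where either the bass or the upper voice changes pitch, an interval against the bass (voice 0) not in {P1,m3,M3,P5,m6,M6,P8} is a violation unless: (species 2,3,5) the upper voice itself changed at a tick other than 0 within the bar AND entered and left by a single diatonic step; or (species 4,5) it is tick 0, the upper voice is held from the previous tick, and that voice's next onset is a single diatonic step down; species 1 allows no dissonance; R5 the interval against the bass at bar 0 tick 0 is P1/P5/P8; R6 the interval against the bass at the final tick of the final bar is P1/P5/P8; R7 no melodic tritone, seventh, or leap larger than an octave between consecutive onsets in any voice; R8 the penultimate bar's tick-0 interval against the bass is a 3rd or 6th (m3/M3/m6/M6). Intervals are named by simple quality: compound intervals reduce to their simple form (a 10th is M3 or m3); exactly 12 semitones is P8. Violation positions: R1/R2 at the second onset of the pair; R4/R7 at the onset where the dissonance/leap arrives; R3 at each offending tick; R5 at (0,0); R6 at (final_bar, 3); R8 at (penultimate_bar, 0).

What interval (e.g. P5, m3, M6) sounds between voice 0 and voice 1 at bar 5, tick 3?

voice 0=A3 voice 1=A4 -> P8

P8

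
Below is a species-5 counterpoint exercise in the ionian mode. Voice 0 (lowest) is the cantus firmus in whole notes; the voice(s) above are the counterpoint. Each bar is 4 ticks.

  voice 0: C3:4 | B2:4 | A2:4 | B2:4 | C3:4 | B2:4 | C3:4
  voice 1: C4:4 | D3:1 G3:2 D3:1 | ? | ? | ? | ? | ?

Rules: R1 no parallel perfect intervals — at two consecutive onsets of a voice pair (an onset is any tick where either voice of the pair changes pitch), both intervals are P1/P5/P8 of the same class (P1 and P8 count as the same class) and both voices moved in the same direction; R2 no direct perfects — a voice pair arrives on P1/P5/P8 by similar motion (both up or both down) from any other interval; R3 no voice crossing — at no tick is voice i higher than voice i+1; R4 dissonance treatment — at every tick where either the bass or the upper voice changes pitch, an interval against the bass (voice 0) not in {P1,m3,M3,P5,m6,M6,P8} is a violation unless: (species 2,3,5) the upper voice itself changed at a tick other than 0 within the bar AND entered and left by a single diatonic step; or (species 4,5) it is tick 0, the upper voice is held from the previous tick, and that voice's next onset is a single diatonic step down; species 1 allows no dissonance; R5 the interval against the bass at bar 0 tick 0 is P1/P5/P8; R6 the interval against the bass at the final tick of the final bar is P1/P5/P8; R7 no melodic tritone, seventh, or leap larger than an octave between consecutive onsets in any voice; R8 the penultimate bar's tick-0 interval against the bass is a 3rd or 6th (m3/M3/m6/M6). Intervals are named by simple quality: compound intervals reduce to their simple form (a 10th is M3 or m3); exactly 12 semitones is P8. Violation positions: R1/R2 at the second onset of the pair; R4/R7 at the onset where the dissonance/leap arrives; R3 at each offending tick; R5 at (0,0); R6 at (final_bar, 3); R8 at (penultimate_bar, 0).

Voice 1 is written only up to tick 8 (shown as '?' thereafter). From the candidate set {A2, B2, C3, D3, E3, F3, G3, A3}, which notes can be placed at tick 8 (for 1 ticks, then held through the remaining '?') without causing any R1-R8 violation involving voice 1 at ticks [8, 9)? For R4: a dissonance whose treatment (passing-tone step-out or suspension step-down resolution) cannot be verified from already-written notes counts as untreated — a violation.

A2: violates R2
B2: violates R4
C3: legal
D3: violates R4
E3: legal
F3: legal
G3: violates R4
A3: legal

{A3, C3, E3, F3}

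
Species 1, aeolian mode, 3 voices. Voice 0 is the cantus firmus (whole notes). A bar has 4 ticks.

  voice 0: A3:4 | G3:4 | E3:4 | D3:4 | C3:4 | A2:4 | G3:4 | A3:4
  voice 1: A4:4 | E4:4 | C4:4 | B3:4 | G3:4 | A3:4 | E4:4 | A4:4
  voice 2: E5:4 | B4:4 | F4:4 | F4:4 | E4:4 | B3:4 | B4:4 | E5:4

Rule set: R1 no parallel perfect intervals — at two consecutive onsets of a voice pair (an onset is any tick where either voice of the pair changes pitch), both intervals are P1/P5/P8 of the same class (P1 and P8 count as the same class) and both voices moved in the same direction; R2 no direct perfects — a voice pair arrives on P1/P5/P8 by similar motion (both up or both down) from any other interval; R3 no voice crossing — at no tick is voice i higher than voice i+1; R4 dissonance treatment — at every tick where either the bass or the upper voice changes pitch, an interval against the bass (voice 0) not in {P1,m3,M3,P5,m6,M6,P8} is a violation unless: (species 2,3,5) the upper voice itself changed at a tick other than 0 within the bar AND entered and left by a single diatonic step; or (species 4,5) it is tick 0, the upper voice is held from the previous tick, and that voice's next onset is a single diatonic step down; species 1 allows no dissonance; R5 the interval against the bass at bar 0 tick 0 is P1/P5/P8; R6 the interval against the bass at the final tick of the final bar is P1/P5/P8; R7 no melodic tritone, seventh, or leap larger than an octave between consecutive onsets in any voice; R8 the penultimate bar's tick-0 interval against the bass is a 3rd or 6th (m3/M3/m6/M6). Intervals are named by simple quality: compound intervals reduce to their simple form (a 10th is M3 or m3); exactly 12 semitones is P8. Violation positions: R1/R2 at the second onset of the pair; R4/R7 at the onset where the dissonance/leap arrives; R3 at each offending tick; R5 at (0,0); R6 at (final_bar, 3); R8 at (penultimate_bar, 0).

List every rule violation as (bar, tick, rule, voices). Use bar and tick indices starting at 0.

bar 0: v0=A3 v1=A4 v2=E5 downbeat P5
bar 1: v0=G3 v1=E4 v2=B4 downbeat M3
bar 2: v0=E3 v1=C4 v2=F4 downbeat m2
bar 3: v0=D3 v1=B3 v2=F4 downbeat m3
bar 4: v0=C3 v1=G3 v2=E4 downbeat M3
bar 5: v0=A2 v1=A3 v2=B3 downbeat M2
bar 6: v0=G3 v1=E4 v2=B4 downbeat M3
bar 7: v0=A3 v1=A4 v2=E5 downbeat P5
  -> R1 @ bar 1 tick 0 v(1, 2): A4/E5 P5 -> E4/B4 P5 similar
  -> R4 @ bar 2 tick 0 v(0, 2): E3/F4 m2 untreated
  -> R7 @ bar 2 tick 0 v(2,): B4->F4 leap 6st
  -> R2 @ bar 4 tick 0 v(0, 1): D3/B3 M6 -> C3/G3 P5 similar
  -> R4 @ bar 5 tick 0 v(0, 2): A2/B3 M2 untreated
  -> R2 @ bar 6 tick 0 v(1, 2): A3/B3 M2 -> E4/B4 P5 similar
  -> R7 @ bar 6 tick 0 v(0,): A2->G3 leap 10st
  -> R1 @ bar 7 tick 0 v(1, 2): E4/B4 P5 -> A4/E5 P5 similar
  -> R2 @ bar 7 tick 0 v(0, 1): G3/E4 M6 -> A3/A4 P8 similar
  -> R2 @ bar 7 tick 0 v(0, 2): G3/B4 M3 -> A3/E5 P5 similar

(1, 0, R1, (1, 2))
(2, 0, R4, (0, 2))
(2, 0, R7, (2,))
(4, 0, R2, (0, 1))
(5, 0, R4, (0, 2))
(6, 0, R2, (1, 2))
(6, 0, R7, (0,))
(7, 0, R1, (1, 2))
(7, 0, R2, (0, 1))
(7, 0, R2, (0, 2))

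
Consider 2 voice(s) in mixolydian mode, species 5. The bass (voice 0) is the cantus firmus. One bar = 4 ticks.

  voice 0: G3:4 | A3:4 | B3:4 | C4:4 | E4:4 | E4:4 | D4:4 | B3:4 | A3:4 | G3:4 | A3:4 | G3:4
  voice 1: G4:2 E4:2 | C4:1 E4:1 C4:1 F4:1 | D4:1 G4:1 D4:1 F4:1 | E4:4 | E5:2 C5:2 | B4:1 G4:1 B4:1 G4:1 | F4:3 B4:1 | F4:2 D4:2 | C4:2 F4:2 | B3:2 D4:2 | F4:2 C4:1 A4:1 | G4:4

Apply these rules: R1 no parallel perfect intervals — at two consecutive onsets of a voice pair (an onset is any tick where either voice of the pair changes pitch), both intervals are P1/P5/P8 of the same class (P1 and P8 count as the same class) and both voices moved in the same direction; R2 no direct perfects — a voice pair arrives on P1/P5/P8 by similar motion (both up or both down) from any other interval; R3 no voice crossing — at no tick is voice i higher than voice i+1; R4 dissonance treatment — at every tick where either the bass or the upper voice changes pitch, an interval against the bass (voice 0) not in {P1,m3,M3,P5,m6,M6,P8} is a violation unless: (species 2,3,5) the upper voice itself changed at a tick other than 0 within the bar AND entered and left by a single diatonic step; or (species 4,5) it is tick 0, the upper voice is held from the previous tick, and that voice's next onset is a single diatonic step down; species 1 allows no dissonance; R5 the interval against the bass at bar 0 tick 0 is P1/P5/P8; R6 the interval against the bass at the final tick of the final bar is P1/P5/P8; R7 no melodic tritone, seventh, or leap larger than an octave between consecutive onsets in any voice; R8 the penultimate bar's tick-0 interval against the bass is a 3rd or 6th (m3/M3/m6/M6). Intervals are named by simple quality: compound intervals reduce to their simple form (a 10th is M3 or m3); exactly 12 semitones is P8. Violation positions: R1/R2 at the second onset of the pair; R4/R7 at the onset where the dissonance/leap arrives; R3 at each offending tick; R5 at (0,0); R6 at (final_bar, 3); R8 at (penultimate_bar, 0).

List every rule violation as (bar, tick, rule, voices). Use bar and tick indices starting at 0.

(2, 3, R4, (0, 1))
(4, 0, R2, (0, 1))
(6, 3, R7, (1,))
(7, 0, R4, (0, 1))
(7, 0, R7, (1,))
(9, 0, R7, (1,))
(11, 0, R1, (0, 1))

bar 0: v0=G3 v1=G4 downbeat P8
bar 1: v0=A3 v1=C4 downbeat m3
bar 2: v0=B3 v1=D4 downbeat m3
bar 3: v0=C4 v1=E4 downbeat M3
bar 4: v0=E4 v1=E5 downbeat P8
bar 5: v0=E4 v1=B4 downbeat P5
bar 6: v0=D4 v1=F4 downbeat m3
bar 7: v0=B3 v1=F4 downbeat TT
bar 8: v0=A3 v1=C4 downbeat m3
bar 9: v0=G3 v1=B3 downbeat M3
bar 10: v0=A3 v1=F4 downbeat m6
bar 11: v0=G3 v1=G4 downbeat P8
  -> R4 @ bar 2 tick 3 v(0, 1): B3/F4 TT untreated
  -> R2 @ bar 4 tick 0 v(0, 1): C4/E4 M3 -> E4/E5 P8 similar
  -> R7 @ bar 6 tick 3 v(1,): F4->B4 leap 6st
  -> R4 @ bar 7 tick 0 v(0, 1): B3/F4 TT untreated
  -> R7 @ bar 7 tick 0 v(1,): B4->F4 leap 6st
  -> R7 @ bar 9 tick 0 v(1,): F4->B3 leap 6st
  -> R1 @ bar 11 tick 0 v(0, 1): A3/A4 P8 -> G3/G4 P8 similar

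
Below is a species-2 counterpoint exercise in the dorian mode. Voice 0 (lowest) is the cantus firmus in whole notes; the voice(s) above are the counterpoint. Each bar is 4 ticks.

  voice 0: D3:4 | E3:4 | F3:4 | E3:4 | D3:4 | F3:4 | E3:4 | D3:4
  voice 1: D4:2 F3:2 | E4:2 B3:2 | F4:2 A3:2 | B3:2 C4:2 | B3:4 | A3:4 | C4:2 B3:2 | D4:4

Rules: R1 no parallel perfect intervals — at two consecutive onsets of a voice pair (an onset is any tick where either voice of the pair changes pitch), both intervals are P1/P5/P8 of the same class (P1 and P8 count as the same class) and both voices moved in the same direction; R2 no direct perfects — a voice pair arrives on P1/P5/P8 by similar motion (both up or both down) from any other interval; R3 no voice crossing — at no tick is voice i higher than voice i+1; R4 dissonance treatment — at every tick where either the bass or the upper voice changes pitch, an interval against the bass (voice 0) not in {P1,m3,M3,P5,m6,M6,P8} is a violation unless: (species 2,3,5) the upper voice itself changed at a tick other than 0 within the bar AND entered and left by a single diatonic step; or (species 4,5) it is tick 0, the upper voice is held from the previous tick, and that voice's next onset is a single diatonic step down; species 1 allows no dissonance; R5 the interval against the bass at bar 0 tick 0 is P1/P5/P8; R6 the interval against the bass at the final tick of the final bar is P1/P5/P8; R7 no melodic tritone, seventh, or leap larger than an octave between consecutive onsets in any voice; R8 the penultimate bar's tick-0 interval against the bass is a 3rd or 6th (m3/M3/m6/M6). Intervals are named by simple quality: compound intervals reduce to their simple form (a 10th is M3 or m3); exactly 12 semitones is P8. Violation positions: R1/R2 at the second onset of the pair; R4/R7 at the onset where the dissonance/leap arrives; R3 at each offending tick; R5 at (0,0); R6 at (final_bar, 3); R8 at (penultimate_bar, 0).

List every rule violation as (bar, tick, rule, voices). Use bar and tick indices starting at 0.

(1, 0, R2, (0, 1))
(1, 0, R7, (1,))
(2, 0, R2, (0, 1))
(2, 0, R7, (1,))

bar 0: v0=D3 v1=D4 downbeat P8
bar 1: v0=E3 v1=E4 downbeat P8
bar 2: v0=F3 v1=F4 downbeat P8
bar 3: v0=E3 v1=B3 downbeat P5
bar 4: v0=D3 v1=B3 downbeat M6
bar 5: v0=F3 v1=A3 downbeat M3
bar 6: v0=E3 v1=C4 downbeat m6
bar 7: v0=D3 v1=D4 downbeat P8
  -> R2 @ bar 1 tick 0 v(0, 1): D3/F3 m3 -> E3/E4 P8 similar
  -> R7 @ bar 1 tick 0 v(1,): F3->E4 leap 11st
  -> R2 @ bar 2 tick 0 v(0, 1): E3/B3 P5 -> F3/F4 P8 similar
  -> R7 @ bar 2 tick 0 v(1,): B3->F4 leap 6st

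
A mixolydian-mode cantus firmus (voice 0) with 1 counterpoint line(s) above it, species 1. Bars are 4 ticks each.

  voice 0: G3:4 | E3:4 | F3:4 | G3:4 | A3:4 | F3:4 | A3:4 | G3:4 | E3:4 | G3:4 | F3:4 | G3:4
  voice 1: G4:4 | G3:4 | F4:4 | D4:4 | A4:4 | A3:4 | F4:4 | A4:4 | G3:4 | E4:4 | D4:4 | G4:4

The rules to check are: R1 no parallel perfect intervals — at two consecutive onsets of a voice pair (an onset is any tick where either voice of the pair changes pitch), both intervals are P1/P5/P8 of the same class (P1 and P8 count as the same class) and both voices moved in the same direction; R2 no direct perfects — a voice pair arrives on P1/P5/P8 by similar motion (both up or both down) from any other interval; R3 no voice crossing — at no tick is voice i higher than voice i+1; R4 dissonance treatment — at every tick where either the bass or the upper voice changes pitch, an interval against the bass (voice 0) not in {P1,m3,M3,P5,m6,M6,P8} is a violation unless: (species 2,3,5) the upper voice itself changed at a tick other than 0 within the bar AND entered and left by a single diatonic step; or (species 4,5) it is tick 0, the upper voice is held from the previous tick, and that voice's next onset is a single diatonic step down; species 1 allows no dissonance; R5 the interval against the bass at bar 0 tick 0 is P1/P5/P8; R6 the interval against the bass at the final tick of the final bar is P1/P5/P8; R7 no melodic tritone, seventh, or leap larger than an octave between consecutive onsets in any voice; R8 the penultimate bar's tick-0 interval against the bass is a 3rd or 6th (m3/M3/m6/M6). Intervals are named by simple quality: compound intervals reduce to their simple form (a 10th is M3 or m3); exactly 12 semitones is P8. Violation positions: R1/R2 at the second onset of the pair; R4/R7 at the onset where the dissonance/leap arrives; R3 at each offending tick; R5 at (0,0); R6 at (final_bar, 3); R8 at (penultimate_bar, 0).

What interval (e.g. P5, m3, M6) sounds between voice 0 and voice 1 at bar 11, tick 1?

voice 0=G3 voice 1=G4 -> P8

P8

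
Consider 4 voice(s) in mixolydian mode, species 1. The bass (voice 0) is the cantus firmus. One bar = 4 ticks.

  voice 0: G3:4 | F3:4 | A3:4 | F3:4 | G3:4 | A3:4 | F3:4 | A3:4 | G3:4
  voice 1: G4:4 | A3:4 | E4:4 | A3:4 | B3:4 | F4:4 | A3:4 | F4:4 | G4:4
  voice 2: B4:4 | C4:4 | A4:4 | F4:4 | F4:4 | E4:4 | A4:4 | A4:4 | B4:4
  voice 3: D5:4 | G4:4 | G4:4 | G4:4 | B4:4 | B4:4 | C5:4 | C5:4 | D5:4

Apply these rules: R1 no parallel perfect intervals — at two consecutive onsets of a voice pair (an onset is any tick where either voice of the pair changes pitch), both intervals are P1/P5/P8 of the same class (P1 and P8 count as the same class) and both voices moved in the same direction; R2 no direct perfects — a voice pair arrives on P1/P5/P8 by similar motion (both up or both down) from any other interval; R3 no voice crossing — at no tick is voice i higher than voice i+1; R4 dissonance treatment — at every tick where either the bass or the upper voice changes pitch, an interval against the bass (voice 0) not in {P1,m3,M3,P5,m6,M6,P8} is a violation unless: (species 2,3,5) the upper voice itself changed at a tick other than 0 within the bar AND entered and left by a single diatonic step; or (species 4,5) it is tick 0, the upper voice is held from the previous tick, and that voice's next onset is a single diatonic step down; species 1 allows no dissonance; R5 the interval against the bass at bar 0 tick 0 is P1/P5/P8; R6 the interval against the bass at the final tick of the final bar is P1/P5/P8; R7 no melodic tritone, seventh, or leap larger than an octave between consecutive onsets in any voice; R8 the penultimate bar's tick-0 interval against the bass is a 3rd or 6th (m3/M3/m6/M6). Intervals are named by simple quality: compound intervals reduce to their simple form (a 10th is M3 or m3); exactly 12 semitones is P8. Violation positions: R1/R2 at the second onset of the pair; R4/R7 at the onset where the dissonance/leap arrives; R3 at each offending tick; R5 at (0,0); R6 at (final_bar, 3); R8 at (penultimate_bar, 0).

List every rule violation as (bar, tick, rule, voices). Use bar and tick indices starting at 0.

bar 0: v0=G3 v1=G4 v2=B4 v3=D5 downbeat P5
bar 1: v0=F3 v1=A3 v2=C4 v3=G4 downbeat M2
bar 2: v0=A3 v1=E4 v2=A4 v3=G4 downbeat m7
bar 3: v0=F3 v1=A3 v2=F4 v3=G4 downbeat M2
bar 4: v0=G3 v1=B3 v2=F4 v3=B4 downbeat M3
bar 5: v0=A3 v1=F4 v2=E4 v3=B4 downbeat M2
bar 6: v0=F3 v1=A3 v2=A4 v3=C5 downbeat P5
bar 7: v0=A3 v1=F4 v2=A4 v3=C5 downbeat m3
bar 8: v0=G3 v1=G4 v2=B4 v3=D5 downbeat P5
  -> R5 @ bar 0 tick 0 v(0, 2): opens on M3
  -> R2 @ bar 1 tick 0 v(0, 2): G3/B4 M3 -> F3/C4 P5 similar
  -> R2 @ bar 1 tick 0 v(2, 3): B4/D5 m3 -> C4/G4 P5 similar
  -> R4 @ bar 1 tick 0 v(0, 3): F3/G4 M2 untreated
  -> R7 @ bar 1 tick 0 v(1,): G4->A3 leap 10st
  -> R7 @ bar 1 tick 0 v(2,): B4->C4 leap 11st
  -> R2 @ bar 2 tick 0 v(0, 1): F3/A3 M3 -> A3/E4 P5 similar
  -> R2 @ bar 2 tick 0 v(0, 2): F3/C4 P5 -> A3/A4 P8 similar
  -> R3 @ bar 2 tick 0 v(2, 3): A4 above G4
  -> R4 @ bar 2 tick 0 v(0, 3): A3/G4 m7 untreated
  -> R3 @ bar 2 tick 1 v(2, 3): A4 above G4
  -> R3 @ bar 2 tick 2 v(2, 3): A4 above G4
  -> R3 @ bar 2 tick 3 v(2, 3): A4 above G4
  -> R1 @ bar 3 tick 0 v(0, 2): A3/A4 P8 -> F3/F4 P8 similar
  -> R4 @ bar 3 tick 0 v(0, 3): F3/G4 M2 untreated
  -> R2 @ bar 4 tick 0 v(1, 3): A3/G4 m7 -> B3/B4 P8 similar
  -> R4 @ bar 4 tick 0 v(0, 2): G3/F4 m7 untreated
  -> R3 @ bar 5 tick 0 v(1, 2): F4 above E4
  -> R4 @ bar 5 tick 0 v(0, 3): A3/B4 M2 untreated
  -> R7 @ bar 5 tick 0 v(1,): B3->F4 leap 6st
  -> R3 @ bar 5 tick 1 v(1, 2): F4 above E4
  -> R3 @ bar 5 tick 2 v(1, 2): F4 above E4
  -> R3 @ bar 5 tick 3 v(1, 2): F4 above E4
  -> R8 @ bar 7 tick 0 v(0, 2): penult P8 not 3rd/6th
  -> R1 @ bar 8 tick 0 v(1, 3): F4/C5 P5 -> G4/D5 P5 similar
  -> R6 @ bar 8 tick 3 v(0, 2): closes on M3

(0, 0, R5, (0, 2))
(1, 0, R2, (0, 2))
(1, 0, R2, (2, 3))
(1, 0, R4, (0, 3))
(1, 0, R7, (1,))
(1, 0, R7, (2,))
(2, 0, R2, (0, 1))
(2, 0, R2, (0, 2))
(2, 0, R3, (2, 3))
(2, 0, R4, (0, 3))
(2, 1, R3, (2, 3))
(2, 2, R3, (2, 3))
(2, 3, R3, (2, 3))
(3, 0, R1, (0, 2))
(3, 0, R4, (0, 3))
(4, 0, R2, (1, 3))
(4, 0, R4, (0, 2))
(5, 0, R3, (1, 2))
(5, 0, R4, (0, 3))
(5, 0, R7, (1,))
(5, 1, R3, (1, 2))
(5, 2, R3, (1, 2))
(5, 3, R3, (1, 2))
(7, 0, R8, (0, 2))
(8, 0, R1, (1, 3))
(8, 3, R6, (0, 2))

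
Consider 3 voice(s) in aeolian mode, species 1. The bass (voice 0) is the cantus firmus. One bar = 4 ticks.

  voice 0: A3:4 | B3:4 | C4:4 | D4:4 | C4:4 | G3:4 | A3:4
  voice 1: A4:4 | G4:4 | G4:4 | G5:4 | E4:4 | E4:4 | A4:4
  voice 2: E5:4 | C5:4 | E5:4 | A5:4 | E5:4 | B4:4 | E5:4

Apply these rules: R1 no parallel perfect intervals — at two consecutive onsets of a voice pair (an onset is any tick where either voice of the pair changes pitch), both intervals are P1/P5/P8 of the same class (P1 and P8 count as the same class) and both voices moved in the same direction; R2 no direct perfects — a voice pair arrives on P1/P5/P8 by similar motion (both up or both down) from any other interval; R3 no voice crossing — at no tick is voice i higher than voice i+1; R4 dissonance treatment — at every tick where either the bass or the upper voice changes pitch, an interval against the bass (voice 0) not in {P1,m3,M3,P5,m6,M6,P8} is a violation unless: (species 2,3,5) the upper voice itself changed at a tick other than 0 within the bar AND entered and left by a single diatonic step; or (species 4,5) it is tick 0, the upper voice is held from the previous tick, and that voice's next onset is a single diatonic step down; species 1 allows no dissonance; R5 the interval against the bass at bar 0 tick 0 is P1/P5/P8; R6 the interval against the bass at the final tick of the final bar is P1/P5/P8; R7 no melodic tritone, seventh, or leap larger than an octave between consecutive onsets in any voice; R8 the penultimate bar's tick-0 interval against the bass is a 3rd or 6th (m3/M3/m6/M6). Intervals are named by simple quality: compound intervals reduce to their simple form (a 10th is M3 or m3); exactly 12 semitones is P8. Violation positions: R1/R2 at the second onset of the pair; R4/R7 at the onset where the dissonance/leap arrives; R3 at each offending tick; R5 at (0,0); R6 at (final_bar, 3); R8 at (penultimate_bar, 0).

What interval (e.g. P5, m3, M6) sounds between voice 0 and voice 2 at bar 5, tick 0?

M3

voice 0=G3 voice 2=B4 -> M3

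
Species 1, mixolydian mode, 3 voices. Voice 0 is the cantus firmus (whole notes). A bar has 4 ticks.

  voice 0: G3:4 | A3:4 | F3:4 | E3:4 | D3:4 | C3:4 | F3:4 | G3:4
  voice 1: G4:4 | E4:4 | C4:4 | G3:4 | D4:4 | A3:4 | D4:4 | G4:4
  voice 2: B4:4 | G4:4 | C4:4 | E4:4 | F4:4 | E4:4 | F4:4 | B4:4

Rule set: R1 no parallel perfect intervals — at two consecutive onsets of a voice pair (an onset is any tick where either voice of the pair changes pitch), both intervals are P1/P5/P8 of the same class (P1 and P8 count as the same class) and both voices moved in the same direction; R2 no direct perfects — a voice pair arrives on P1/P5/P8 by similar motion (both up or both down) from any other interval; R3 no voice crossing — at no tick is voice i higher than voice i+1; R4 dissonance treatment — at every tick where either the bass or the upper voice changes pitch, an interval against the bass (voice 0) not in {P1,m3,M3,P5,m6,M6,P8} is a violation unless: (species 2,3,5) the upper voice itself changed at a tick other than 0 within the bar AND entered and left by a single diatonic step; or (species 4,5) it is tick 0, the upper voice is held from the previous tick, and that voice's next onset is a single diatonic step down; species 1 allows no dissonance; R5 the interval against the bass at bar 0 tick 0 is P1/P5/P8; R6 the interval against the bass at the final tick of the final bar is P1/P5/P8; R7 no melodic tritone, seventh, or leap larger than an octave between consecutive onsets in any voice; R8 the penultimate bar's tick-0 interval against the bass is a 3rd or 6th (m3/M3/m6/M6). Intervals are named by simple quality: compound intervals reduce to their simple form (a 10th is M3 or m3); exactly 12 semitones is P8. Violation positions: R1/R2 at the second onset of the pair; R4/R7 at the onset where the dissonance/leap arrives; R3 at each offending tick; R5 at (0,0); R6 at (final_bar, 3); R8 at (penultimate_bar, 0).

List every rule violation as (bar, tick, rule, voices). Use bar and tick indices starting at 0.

bar 0: v0=G3 v1=G4 v2=B4 downbeat M3
bar 1: v0=A3 v1=E4 v2=G4 downbeat m7
bar 2: v0=F3 v1=C4 v2=C4 downbeat P5
bar 3: v0=E3 v1=G3 v2=E4 downbeat P8
bar 4: v0=D3 v1=D4 v2=F4 downbeat m3
bar 5: v0=C3 v1=A3 v2=E4 downbeat M3
bar 6: v0=F3 v1=D4 v2=F4 downbeat P8
bar 7: v0=G3 v1=G4 v2=B4 downbeat M3
  -> R5 @ bar 0 tick 0 v(0, 2): opens on M3
  -> R4 @ bar 1 tick 0 v(0, 2): A3/G4 m7 untreated
  -> R1 @ bar 2 tick 0 v(0, 1): A3/E4 P5 -> F3/C4 P5 similar
  -> R2 @ bar 2 tick 0 v(0, 2): A3/G4 m7 -> F3/C4 P5 similar
  -> R2 @ bar 2 tick 0 v(1, 2): E4/G4 m3 -> C4/C4 P1 similar
  -> R2 @ bar 5 tick 0 v(1, 2): D4/F4 m3 -> A3/E4 P5 similar
  -> R2 @ bar 6 tick 0 v(0, 2): C3/E4 M3 -> F3/F4 P8 similar
  -> R8 @ bar 6 tick 0 v(0, 2): penult P8 not 3rd/6th
  -> R2 @ bar 7 tick 0 v(0, 1): F3/D4 M6 -> G3/G4 P8 similar
  -> R7 @ bar 7 tick 0 v(2,): F4->B4 leap 6st
  -> R6 @ bar 7 tick 3 v(0, 2): closes on M3

(0, 0, R5, (0, 2))
(1, 0, R4, (0, 2))
(2, 0, R1, (0, 1))
(2, 0, R2, (0, 2))
(2, 0, R2, (1, 2))
(5, 0, R2, (1, 2))
(6, 0, R2, (0, 2))
(6, 0, R8, (0, 2))
(7, 0, R2, (0, 1))
(7, 0, R7, (2,))
(7, 3, R6, (0, 2))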